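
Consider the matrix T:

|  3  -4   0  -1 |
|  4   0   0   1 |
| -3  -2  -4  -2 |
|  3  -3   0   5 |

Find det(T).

Expand along column 3 (it has 3 zeros):
  + (-4) · M_33   where M_33 = det([3 -4 -1; 4 0 1; 3 -3 5]) = 89
det = (+1)·(-4)·(89) = -356

|T| = -356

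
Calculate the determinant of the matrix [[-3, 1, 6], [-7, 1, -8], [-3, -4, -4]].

Expand along column 1:
  + (-3) · |1 -8; -4 -4| = (-3)·(-4 − 32) = 108
  − (-7) · |1 6; -4 -4| = −(-7)·(-4 − (-24)) = 140
  + (-3) · |1 6; 1 -8| = (-3)·(-8 − 6) = 42
Sum: (108) + (140) + (42) = 290

290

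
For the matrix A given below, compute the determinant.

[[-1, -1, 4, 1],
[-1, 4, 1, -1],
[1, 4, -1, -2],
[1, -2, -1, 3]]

det(A) = -66

Expand along row 1:
  + (-1) · M_11   where M_11 = det([4 1 -1; 4 -1 -2; -2 -1 3]) = -22
  − (-1) · M_12   where M_12 = det([-1 1 -1; 1 -1 -2; 1 -1 3]) = 0
  + (4) · M_13   where M_13 = det([-1 4 -1; 1 4 -2; 1 -2 3]) = -22
  − (1) · M_14   where M_14 = det([-1 4 1; 1 4 -1; 1 -2 -1]) = 0
det = (+1)·(-1)·(-22) + (-1)·(-1)·(0) + (+1)·(4)·(-22) + (-1)·(1)·(0) = -66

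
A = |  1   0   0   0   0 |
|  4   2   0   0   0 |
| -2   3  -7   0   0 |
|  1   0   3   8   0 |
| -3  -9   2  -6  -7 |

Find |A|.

A is lower triangular, so det(A) is the product of the diagonal entries:
det = (1) · (2) · (-7) · (8) · (-7) = 784

The determinant is 784.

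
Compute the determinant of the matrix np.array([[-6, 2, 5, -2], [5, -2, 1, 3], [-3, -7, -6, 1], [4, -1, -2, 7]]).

The determinant is -1465.

Expand along row 1:
  + (-6) · M_11   where M_11 = det([-2 1 3; -7 -6 1; -1 -2 7]) = 152
  − (2) · M_12   where M_12 = det([5 1 3; -3 -6 1; 4 -2 7]) = -85
  + (5) · M_13   where M_13 = det([5 -2 3; -3 -7 1; 4 -1 7]) = -197
  − (-2) · M_14   where M_14 = det([5 -2 1; -3 -7 -6; 4 -1 -2]) = 131
det = (+1)·(-6)·(152) + (-1)·(2)·(-85) + (+1)·(5)·(-197) + (-1)·(-2)·(131) = -1465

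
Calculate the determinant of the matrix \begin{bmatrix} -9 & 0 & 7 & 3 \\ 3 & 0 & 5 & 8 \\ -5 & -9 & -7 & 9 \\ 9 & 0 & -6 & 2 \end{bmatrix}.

The determinant is -2241.

Expand along column 2 (it has 3 zeros):
  − (-9) · M_32   where M_32 = det([-9 7 3; 3 5 8; 9 -6 2]) = -249
det = (-1)·(-9)·(-249) = -2241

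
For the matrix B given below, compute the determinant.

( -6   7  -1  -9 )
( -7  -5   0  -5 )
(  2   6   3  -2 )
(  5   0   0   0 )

Expand along row 4 (it has 3 zeros):
  − (5) · M_41   where M_41 = det([7 -1 -9; -5 0 -5; 6 3 -2]) = 280
det = (-1)·(5)·(280) = -1400

The determinant is -1400.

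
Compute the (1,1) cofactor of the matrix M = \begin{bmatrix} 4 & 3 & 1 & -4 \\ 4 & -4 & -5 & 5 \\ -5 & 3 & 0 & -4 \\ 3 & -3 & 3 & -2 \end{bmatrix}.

-93

Delete row 1 and column 1; the remaining 3×3 submatrix is [-4 -5 5; 3 0 -4; -3 3 -2].
Its determinant is -93.
The cofactor carries sign (−1)^(1+1) = +1, so C_{1,1} = +(-93) = -93.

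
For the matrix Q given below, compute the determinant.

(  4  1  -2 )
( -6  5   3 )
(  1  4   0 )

Expand along column 3:
  + (-2) · |-6 5; 1 4| = (-2)·(-24 − 5) = 58
  − 3 · |4 1; 1 4| = −3·(16 − 1) = -45
Sum: (58) + (-45) = 13

13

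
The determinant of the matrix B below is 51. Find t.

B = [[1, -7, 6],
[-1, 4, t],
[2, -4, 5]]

-9

Expanding along the column containing t, det(B) is linear in t: det(B) = (-10)·t + (-39).
Set (-10)·t + (-39) = 51  ⇒  (-10)·t = 90  ⇒  t = -9.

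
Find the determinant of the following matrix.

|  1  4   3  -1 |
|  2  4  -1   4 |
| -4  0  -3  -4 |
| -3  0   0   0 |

372

Expand along row 4 (it has 3 zeros):
  − (-3) · M_41   where M_41 = det([4 3 -1; 4 -1 4; 0 -3 -4]) = 124
det = (-1)·(-3)·(124) = 372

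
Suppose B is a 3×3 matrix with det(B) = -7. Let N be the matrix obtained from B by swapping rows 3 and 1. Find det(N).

Swapping two rows multiplies the determinant by −1.
det(N) = (-1)·(-7) = 7

det(N) = 7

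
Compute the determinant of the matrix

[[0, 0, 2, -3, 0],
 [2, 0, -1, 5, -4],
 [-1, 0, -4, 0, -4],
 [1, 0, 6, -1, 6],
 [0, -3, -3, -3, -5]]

Expand along column 2 (it has 4 zeros):
  − (-3) · M_52   where M_52 = det([0 2 -3 0; 2 -1 5 -4; -1 -4 0 -4; 1 6 -1 6]) = -14
det = (-1)·(-3)·(-14) = -42

The determinant is -42.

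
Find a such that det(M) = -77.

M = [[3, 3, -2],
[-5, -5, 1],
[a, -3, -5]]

a = 8

Expanding along the column containing a, det(M) is linear in a: det(M) = (-7)·a + (-21).
Set (-7)·a + (-21) = -77  ⇒  (-7)·a = -56  ⇒  a = 8.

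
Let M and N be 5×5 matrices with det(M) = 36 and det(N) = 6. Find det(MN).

det(MN) = det(M)·det(N) = (36)·(6) = 216

|MN| = 216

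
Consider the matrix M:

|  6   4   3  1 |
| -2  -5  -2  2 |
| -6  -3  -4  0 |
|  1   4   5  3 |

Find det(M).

268

Expand along row 3 (it has 1 zero):
  + (-6) · M_31   where M_31 = det([4 3 1; -5 -2 2; 4 5 3]) = -12
  − (-3) · M_32   where M_32 = det([6 3 1; -2 -2 2; 1 5 3]) = -80
  + (-4) · M_33   where M_33 = det([6 4 1; -2 -5 2; 1 4 3]) = -109
det = (+1)·(-6)·(-12) + (-1)·(-3)·(-80) + (+1)·(-4)·(-109) = 268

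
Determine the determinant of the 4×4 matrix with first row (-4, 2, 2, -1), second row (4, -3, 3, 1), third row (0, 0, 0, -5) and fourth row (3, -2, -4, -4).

The determinant is -100.

Expand along row 3 (it has 3 zeros):
  − (-5) · M_34   where M_34 = det([-4 2 2; 4 -3 3; 3 -2 -4]) = -20
det = (-1)·(-5)·(-20) = -100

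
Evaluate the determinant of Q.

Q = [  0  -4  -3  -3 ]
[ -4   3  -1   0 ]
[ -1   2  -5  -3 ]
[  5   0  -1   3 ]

336

Expand along row 1 (it has 1 zero):
  − (-4) · M_12   where M_12 = det([-4 -1 0; -1 -5 -3; 5 -1 3]) = 84
  + (-3) · M_13   where M_13 = det([-4 3 0; -1 2 -3; 5 0 3]) = -60
  − (-3) · M_14   where M_14 = det([-4 3 -1; -1 2 -5; 5 0 -1]) = -60
det = (-1)·(-4)·(84) + (+1)·(-3)·(-60) + (-1)·(-3)·(-60) = 336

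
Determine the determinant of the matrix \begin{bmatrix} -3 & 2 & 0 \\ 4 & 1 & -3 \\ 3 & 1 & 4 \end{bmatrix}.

Expand along row 1:
  + (-3) · |1 -3; 1 4| = (-3)·(4 − (-3)) = -21
  − 2 · |4 -3; 3 4| = −2·(16 − (-9)) = -50
Sum: (-21) + (-50) = -71

-71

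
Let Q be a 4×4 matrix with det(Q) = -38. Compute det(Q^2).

1444

det(Q^2) = (det Q)^2 = (-38)^2 = 1444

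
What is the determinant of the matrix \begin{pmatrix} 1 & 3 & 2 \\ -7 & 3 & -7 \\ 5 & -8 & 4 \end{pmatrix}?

Expand along column 1:
  + 1 · |3 -7; -8 4| = 1·(12 − 56) = -44
  − (-7) · |3 2; -8 4| = −(-7)·(12 − (-16)) = 196
  + 5 · |3 2; 3 -7| = 5·(-21 − 6) = -135
Sum: (-44) + (196) + (-135) = 17

17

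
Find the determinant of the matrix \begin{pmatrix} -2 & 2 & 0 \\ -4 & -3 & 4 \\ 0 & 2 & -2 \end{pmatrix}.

-12

Expand along column 1:
  + (-2) · |-3 4; 2 -2| = (-2)·(6 − 8) = 4
  − (-4) · |2 0; 2 -2| = −(-4)·(-4 − 0) = -16
Sum: (4) + (-16) = -12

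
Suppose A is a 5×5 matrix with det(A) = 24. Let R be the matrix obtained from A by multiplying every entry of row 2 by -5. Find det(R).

-120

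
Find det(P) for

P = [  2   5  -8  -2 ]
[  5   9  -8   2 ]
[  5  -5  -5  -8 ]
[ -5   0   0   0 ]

220

Expand along row 4 (it has 3 zeros):
  − (-5) · M_41   where M_41 = det([5 -8 -2; 9 -8 2; -5 -5 -8]) = 44
det = (-1)·(-5)·(44) = 220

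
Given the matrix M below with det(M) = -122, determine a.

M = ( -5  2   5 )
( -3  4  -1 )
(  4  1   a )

a = 1

Expanding along the column containing a, det(M) is linear in a: det(M) = (-14)·a + (-108).
Set (-14)·a + (-108) = -122  ⇒  (-14)·a = -14  ⇒  a = 1.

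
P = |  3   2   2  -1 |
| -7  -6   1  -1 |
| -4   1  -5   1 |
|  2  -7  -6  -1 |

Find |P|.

Expand along row 1:
  + (3) · M_11   where M_11 = det([-6 1 -1; 1 -5 1; -7 -6 -1]) = -31
  − (2) · M_12   where M_12 = det([-7 1 -1; -4 -5 1; 2 -6 -1]) = -113
  + (2) · M_13   where M_13 = det([-7 -6 -1; -4 1 1; 2 -7 -1]) = -56
  − (-1) · M_14   where M_14 = det([-7 -6 1; -4 1 -5; 2 -7 -6]) = 517
det = (+1)·(3)·(-31) + (-1)·(2)·(-113) + (+1)·(2)·(-56) + (-1)·(-1)·(517) = 538

The determinant is 538.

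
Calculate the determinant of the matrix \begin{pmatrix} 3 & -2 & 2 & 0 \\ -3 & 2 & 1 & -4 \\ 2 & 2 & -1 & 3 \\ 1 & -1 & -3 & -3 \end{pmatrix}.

Expand along row 1 (it has 1 zero):
  + (3) · M_11   where M_11 = det([2 1 -4; 2 -1 3; -1 -3 -3]) = 55
  − (-2) · M_12   where M_12 = det([-3 1 -4; 2 -1 3; 1 -3 -3]) = -7
  + (2) · M_13   where M_13 = det([-3 2 -4; 2 2 3; 1 -1 -3]) = 43
det = (+1)·(3)·(55) + (-1)·(-2)·(-7) + (+1)·(2)·(43) = 237

237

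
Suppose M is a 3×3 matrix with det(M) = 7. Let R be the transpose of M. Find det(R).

det(Mᵀ) = det(M).
det(R) = (1)·(7) = 7

det(R) = 7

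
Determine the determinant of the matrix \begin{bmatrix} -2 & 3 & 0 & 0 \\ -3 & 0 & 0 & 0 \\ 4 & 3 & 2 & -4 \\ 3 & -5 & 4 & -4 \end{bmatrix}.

The determinant is 72.

The matrix is block lower-triangular with a 2×2 block and a 2×2 block on the diagonal, so its determinant equals the product of the determinants of the diagonal blocks.
det of the 2×2 block = 9
det of the 2×2 block = 8
det = (9)·(8) = 72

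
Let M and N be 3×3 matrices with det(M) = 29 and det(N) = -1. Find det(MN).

The determinant is -29.

det(MN) = det(M)·det(N) = (29)·(-1) = -29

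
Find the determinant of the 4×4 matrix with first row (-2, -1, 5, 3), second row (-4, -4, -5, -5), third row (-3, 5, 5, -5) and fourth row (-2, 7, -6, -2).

The determinant is -2806.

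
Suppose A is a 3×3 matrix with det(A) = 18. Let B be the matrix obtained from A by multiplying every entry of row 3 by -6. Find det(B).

|B| = -108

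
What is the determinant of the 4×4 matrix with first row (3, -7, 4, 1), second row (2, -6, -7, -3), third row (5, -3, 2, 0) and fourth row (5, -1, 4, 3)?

600

Expand along row 3 (it has 1 zero):
  + (5) · M_31   where M_31 = det([-7 4 1; -6 -7 -3; -1 4 3]) = 116
  − (-3) · M_32   where M_32 = det([3 4 1; 2 -7 -3; 5 4 3]) = -68
  + (2) · M_33   where M_33 = det([3 -7 1; 2 -6 -3; 5 -1 3]) = 112
det = (+1)·(5)·(116) + (-1)·(-3)·(-68) + (+1)·(2)·(112) = 600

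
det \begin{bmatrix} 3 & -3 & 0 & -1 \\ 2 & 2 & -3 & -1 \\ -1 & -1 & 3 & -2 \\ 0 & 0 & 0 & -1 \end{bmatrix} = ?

Expand along row 4 (it has 3 zeros):
  + (-1) · M_44   where M_44 = det([3 -3 0; 2 2 -3; -1 -1 3]) = 18
det = (+1)·(-1)·(18) = -18

-18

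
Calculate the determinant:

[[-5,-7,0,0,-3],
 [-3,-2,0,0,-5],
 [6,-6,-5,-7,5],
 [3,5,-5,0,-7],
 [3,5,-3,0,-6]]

Expand along column 4 (it has 4 zeros):
  − (-7) · M_34   where M_34 = det([-5 -7 0 -3; -3 -2 0 -5; 3 5 -5 -7; 3 5 -3 -6]) = -113
det = (-1)·(-7)·(-113) = -791

The determinant is -791.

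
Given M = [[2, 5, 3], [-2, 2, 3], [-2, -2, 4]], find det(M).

Expand along column 1:
  + 2 · |2 3; -2 4| = 2·(8 − (-6)) = 28
  − (-2) · |5 3; -2 4| = −(-2)·(20 − (-6)) = 52
  + (-2) · |5 3; 2 3| = (-2)·(15 − 6) = -18
Sum: (28) + (52) + (-18) = 62

|M| = 62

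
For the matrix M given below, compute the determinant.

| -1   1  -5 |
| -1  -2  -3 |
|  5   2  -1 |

Expand along column 1:
  + (-1) · |-2 -3; 2 -1| = (-1)·(2 − (-6)) = -8
  − (-1) · |1 -5; 2 -1| = −(-1)·(-1 − (-10)) = 9
  + 5 · |1 -5; -2 -3| = 5·(-3 − 10) = -65
Sum: (-8) + (9) + (-65) = -64

-64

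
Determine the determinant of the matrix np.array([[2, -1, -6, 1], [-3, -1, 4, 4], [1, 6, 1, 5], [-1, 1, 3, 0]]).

Expand along row 4 (it has 1 zero):
  − (-1) · M_41   where M_41 = det([-1 -6 1; -1 4 4; 6 1 5]) = -215
  + (1) · M_42   where M_42 = det([2 -6 1; -3 4 4; 1 1 5]) = -89
  − (3) · M_43   where M_43 = det([2 -1 1; -3 -1 4; 1 6 5]) = -94
det = (-1)·(-1)·(-215) + (+1)·(1)·(-89) + (-1)·(3)·(-94) = -22

-22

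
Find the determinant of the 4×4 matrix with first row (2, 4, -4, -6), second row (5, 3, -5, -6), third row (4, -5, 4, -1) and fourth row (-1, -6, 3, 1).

The determinant is 420.

Expand along row 1:
  + (2) · M_11   where M_11 = det([3 -5 -6; -5 4 -1; -6 3 1]) = -88
  − (4) · M_12   where M_12 = det([5 -5 -6; 4 4 -1; -1 3 1]) = -46
  + (-4) · M_13   where M_13 = det([5 3 -6; 4 -5 -1; -1 -6 1]) = 110
  − (-6) · M_14   where M_14 = det([5 3 -5; 4 -5 4; -1 -6 3]) = 142
det = (+1)·(2)·(-88) + (-1)·(4)·(-46) + (+1)·(-4)·(110) + (-1)·(-6)·(142) = 420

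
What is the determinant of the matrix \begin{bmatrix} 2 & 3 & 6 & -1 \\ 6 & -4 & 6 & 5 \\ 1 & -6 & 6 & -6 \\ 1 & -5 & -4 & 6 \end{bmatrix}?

The determinant is -382.

Expand along row 1:
  + (2) · M_11   where M_11 = det([-4 6 5; -6 6 -6; -5 -4 6]) = 618
  − (3) · M_12   where M_12 = det([6 6 5; 1 6 -6; 1 -4 6]) = -50
  + (6) · M_13   where M_13 = det([6 -4 5; 1 -6 -6; 1 -5 6]) = -343
  − (-1) · M_14   where M_14 = det([6 -4 6; 1 -6 6; 1 -5 -4]) = 290
det = (+1)·(2)·(618) + (-1)·(3)·(-50) + (+1)·(6)·(-343) + (-1)·(-1)·(290) = -382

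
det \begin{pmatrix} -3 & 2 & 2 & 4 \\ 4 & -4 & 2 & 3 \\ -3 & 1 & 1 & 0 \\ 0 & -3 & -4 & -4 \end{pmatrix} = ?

Expand along row 3 (it has 1 zero):
  + (-3) · M_31   where M_31 = det([2 2 4; -4 2 3; -3 -4 -4]) = 46
  − (1) · M_32   where M_32 = det([-3 2 4; 4 2 3; 0 -4 -4]) = -44
  + (1) · M_33   where M_33 = det([-3 2 4; 4 -4 3; 0 -3 -4]) = -91
det = (+1)·(-3)·(46) + (-1)·(1)·(-44) + (+1)·(1)·(-91) = -185

-185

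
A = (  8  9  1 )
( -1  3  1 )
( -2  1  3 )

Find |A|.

Expand along row 1:
  + 8 · |3 1; 1 3| = 8·(9 − 1) = 64
  − 9 · |-1 1; -2 3| = −9·(-3 − (-2)) = 9
  + 1 · |-1 3; -2 1| = 1·(-1 − (-6)) = 5
Sum: (64) + (9) + (5) = 78

78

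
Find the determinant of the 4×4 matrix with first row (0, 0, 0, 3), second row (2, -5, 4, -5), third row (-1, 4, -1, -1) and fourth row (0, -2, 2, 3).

-30

Expand along row 1 (it has 3 zeros):
  − (3) · M_14   where M_14 = det([2 -5 4; -1 4 -1; 0 -2 2]) = 10
det = (-1)·(3)·(10) = -30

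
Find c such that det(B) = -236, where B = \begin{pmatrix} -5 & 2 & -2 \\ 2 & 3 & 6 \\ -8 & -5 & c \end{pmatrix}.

Expanding along the column containing c, det(B) is linear in c: det(B) = (-19)·c + (-274).
Set (-19)·c + (-274) = -236  ⇒  (-19)·c = 38  ⇒  c = -2.

c = -2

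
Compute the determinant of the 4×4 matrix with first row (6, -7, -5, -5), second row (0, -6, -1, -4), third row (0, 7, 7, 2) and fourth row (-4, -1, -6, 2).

Expand along column 1 (it has 2 zeros):
  + (6) · M_11   where M_11 = det([-6 -1 -4; 7 7 2; -1 -6 2]) = 0
  − (-4) · M_41   where M_41 = det([-7 -5 -5; -6 -1 -4; 7 7 2]) = 73
det = (+1)·(6)·(0) + (-1)·(-4)·(73) = 292

292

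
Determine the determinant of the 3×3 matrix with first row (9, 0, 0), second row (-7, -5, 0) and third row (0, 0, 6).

The matrix is lower triangular, so the determinant is the product of the diagonal entries:
det = (9) · (-5) · (6) = -270

The determinant is -270.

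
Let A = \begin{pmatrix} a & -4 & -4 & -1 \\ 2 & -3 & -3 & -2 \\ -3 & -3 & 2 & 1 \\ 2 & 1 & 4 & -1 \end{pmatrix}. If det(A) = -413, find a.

-8

Expanding along the row containing a, det(A) is linear in a: det(A) = (52)·a + (3).
Set (52)·a + (3) = -413  ⇒  (52)·a = -416  ⇒  a = -8.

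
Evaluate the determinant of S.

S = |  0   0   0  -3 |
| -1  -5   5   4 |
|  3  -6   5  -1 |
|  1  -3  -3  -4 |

|S| = -354

Expand along row 1 (it has 3 zeros):
  − (-3) · M_14   where M_14 = det([-1 -5 5; 3 -6 5; 1 -3 -3]) = -118
det = (-1)·(-3)·(-118) = -354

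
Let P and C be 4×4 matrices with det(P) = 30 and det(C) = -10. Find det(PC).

det(PC) = det(P)·det(C) = (30)·(-10) = -300

|PC| = -300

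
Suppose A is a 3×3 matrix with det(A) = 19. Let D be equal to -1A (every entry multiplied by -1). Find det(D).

-19

For a 3×3 matrix, det(-1A) = (-1)^3·det(A) = -1·det(A).
det(D) = (-1)·(19) = -19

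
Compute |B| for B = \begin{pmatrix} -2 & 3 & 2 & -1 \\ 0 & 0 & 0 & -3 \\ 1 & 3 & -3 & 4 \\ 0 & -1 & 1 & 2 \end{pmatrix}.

Expand along row 2 (it has 3 zeros):
  + (-3) · M_24   where M_24 = det([-2 3 2; 1 3 -3; 0 -1 1]) = -5
det = (+1)·(-3)·(-5) = 15

15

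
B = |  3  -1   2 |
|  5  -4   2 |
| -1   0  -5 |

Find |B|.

det(B) = 29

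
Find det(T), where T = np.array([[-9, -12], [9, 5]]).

det(T) = (-9)·5 − (-12)·9 = -45 − (-108) = 63

63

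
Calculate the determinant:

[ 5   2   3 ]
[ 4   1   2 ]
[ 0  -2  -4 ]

8

Expand along column 1:
  + 5 · |1 2; -2 -4| = 5·(-4 − (-4)) = 0
  − 4 · |2 3; -2 -4| = −4·(-8 − (-6)) = 8
Sum: (0) + (8) = 8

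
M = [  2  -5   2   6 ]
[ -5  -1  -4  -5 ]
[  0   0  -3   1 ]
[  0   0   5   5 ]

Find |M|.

540

M is block upper-triangular with a 2×2 block and a 2×2 block on the diagonal, so its determinant equals the product of the determinants of the diagonal blocks.
det of the 2×2 block = -27
det of the 2×2 block = -20
det = (-27)·(-20) = 540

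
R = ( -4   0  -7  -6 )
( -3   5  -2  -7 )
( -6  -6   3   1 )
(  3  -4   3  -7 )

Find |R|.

4747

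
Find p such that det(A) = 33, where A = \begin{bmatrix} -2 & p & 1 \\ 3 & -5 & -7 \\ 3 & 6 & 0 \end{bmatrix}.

-4

Expanding along the row containing p, det(A) is linear in p: det(A) = (-21)·p + (-51).
Set (-21)·p + (-51) = 33  ⇒  (-21)·p = 84  ⇒  p = -4.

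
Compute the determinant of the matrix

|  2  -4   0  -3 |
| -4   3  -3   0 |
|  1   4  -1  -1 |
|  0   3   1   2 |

Expand along row 1 (it has 1 zero):
  + (2) · M_11   where M_11 = det([3 -3 0; 4 -1 -1; 3 1 2]) = 30
  − (-4) · M_12   where M_12 = det([-4 -3 0; 1 -1 -1; 0 1 2]) = 10
  − (-3) · M_14   where M_14 = det([-4 3 -3; 1 4 -1; 0 3 1]) = -40
det = (+1)·(2)·(30) + (-1)·(-4)·(10) + (-1)·(-3)·(-40) = -20

The determinant is -20.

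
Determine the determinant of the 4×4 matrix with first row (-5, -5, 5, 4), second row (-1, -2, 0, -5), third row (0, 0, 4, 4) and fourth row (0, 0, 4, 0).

The matrix is block upper-triangular with a 2×2 block and a 2×2 block on the diagonal, so its determinant equals the product of the determinants of the diagonal blocks.
det of the 2×2 block = 5
det of the 2×2 block = -16
det = (5)·(-16) = -80

-80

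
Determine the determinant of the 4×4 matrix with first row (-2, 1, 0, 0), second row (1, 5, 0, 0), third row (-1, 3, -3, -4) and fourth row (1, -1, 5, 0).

The determinant is -220.

The matrix is block lower-triangular with a 2×2 block and a 2×2 block on the diagonal, so its determinant equals the product of the determinants of the diagonal blocks.
det of the 2×2 block = -11
det of the 2×2 block = 20
det = (-11)·(20) = -220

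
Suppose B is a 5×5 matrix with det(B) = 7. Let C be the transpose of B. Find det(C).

|C| = 7

det(Bᵀ) = det(B).
det(C) = (1)·(7) = 7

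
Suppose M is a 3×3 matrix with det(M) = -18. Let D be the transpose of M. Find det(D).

det(Mᵀ) = det(M).
det(D) = (1)·(-18) = -18

|D| = -18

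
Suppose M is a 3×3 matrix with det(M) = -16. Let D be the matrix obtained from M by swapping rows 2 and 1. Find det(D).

Swapping two rows multiplies the determinant by −1.
det(D) = (-1)·(-16) = 16

The determinant is 16.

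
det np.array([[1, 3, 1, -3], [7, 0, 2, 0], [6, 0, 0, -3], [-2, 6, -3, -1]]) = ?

Expand along row 2 (it has 2 zeros):
  − (7) · M_21   where M_21 = det([3 1 -3; 0 0 -3; 6 -3 -1]) = -45
  − (2) · M_23   where M_23 = det([1 3 -3; 6 0 -3; -2 6 -1]) = -54
det = (-1)·(7)·(-45) + (-1)·(2)·(-54) = 423

423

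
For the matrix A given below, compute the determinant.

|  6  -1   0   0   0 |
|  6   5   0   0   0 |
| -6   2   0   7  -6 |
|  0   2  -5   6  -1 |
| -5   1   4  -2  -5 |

A is block lower-triangular with a 2×2 block and a 3×3 block on the diagonal, so its determinant equals the product of the determinants of the diagonal blocks.
det of the 2×2 block = 36
det of the 3×3 block = -119
det = (36)·(-119) = -4284

-4284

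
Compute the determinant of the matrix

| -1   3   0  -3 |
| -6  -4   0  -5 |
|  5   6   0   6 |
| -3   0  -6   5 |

Expand along column 3 (it has 3 zeros):
  − (-6) · M_43   where M_43 = det([-1 3 -3; -6 -4 -5; 5 6 6]) = 75
det = (-1)·(-6)·(75) = 450

450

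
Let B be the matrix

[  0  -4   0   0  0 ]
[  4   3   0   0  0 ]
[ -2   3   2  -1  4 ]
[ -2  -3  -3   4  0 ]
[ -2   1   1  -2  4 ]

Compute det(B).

B is block lower-triangular with a 2×2 block and a 3×3 block on the diagonal, so its determinant equals the product of the determinants of the diagonal blocks.
det of the 2×2 block = 16
det of the 3×3 block = 28
det = (16)·(28) = 448

448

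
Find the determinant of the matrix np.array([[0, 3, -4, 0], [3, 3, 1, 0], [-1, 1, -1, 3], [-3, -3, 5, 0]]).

162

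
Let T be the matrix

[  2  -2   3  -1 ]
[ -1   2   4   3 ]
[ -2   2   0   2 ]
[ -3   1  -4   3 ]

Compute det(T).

Expand along row 3 (it has 1 zero):
  + (-2) · M_31   where M_31 = det([-2 3 -1; 2 4 3; 1 -4 3]) = -45
  − (2) · M_32   where M_32 = det([2 3 -1; -1 4 3; -3 -4 3]) = 14
  − (2) · M_34   where M_34 = det([2 -2 3; -1 2 4; -3 1 -4]) = 23
det = (+1)·(-2)·(-45) + (-1)·(2)·(14) + (-1)·(2)·(23) = 16

16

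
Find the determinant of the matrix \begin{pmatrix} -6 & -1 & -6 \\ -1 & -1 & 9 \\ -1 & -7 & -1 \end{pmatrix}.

The determinant is -410.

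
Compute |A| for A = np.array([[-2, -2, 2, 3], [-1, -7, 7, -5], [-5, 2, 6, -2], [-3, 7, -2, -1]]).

-543

Expand along row 1:
  + (-2) · M_11   where M_11 = det([-7 7 -5; 2 6 -2; 7 -2 -1]) = 216
  − (-2) · M_12   where M_12 = det([-1 7 -5; -5 6 -2; -3 -2 -1]) = -123
  + (2) · M_13   where M_13 = det([-1 -7 -5; -5 2 -2; -3 7 -1]) = 126
  − (3) · M_14   where M_14 = det([-1 -7 7; -5 2 6; -3 7 -2]) = 39
det = (+1)·(-2)·(216) + (-1)·(-2)·(-123) + (+1)·(2)·(126) + (-1)·(3)·(39) = -543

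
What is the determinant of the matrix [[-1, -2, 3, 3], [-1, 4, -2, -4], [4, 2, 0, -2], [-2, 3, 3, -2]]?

Expand along row 3 (it has 1 zero):
  + (4) · M_31   where M_31 = det([-2 3 3; 4 -2 -4; 3 3 -2]) = 10
  − (2) · M_32   where M_32 = det([-1 3 3; -1 -2 -4; -2 3 -2]) = -19
  − (-2) · M_34   where M_34 = det([-1 -2 3; -1 4 -2; -2 3 3]) = -17
det = (+1)·(4)·(10) + (-1)·(2)·(-19) + (-1)·(-2)·(-17) = 44

The determinant is 44.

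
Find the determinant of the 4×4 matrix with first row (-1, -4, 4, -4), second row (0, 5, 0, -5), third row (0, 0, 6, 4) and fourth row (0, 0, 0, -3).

90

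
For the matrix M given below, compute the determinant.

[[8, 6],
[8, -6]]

det(M) = 8·(-6) − 6·8 = -48 − 48 = -96

-96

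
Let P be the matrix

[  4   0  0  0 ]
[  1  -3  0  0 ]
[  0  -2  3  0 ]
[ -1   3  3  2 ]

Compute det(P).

|P| = -72

P is lower triangular, so det(P) is the product of the diagonal entries:
det = (4) · (-3) · (3) · (2) = -72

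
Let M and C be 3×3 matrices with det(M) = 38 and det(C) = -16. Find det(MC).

-608

det(MC) = det(M)·det(C) = (38)·(-16) = -608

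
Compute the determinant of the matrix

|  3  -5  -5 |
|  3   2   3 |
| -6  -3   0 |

Expand along row 3:
  + (-6) · |-5 -5; 2 3| = (-6)·(-15 − (-10)) = 30
  − (-3) · |3 -5; 3 3| = −(-3)·(9 − (-15)) = 72
Sum: (30) + (72) = 102

The determinant is 102.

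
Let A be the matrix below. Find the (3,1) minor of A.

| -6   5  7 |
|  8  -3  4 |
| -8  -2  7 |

41

Delete row 3 and column 1; the remaining 2×2 submatrix is [5 7; -3 4].
Its determinant is 5·4 − 7·(-3) = 41.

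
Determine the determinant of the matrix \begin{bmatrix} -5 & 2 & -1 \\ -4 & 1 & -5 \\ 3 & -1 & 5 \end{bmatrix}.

Expand along row 1:
  + (-5) · |1 -5; -1 5| = (-5)·(5 − 5) = 0
  − 2 · |-4 -5; 3 5| = −2·(-20 − (-15)) = 10
  + (-1) · |-4 1; 3 -1| = (-1)·(4 − 3) = -1
Sum: (0) + (10) + (-1) = 9

The determinant is 9.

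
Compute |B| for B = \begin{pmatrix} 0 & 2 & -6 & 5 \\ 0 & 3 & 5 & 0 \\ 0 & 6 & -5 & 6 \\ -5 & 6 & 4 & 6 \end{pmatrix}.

The determinant is -285.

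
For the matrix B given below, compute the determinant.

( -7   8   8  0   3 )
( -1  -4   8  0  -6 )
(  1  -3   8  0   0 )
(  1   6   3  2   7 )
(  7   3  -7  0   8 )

The determinant is -4422.

Expand along column 4 (it has 4 zeros):
  + (2) · M_44   where M_44 = det([-7 8 8 3; -1 -4 8 -6; 1 -3 8 0; 7 3 -7 8]) = -2211
det = (+1)·(2)·(-2211) = -4422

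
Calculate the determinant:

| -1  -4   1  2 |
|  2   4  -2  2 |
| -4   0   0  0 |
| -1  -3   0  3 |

The determinant is 24.

Expand along row 3 (it has 3 zeros):
  + (-4) · M_31   where M_31 = det([-4 1 2; 4 -2 2; -3 0 3]) = -6
det = (+1)·(-4)·(-6) = 24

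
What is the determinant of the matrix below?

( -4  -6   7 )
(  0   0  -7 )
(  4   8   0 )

Expand along row 2:
  − (-7) · |-4 -6; 4 8| = −(-7)·(-32 − (-24)) = -56

-56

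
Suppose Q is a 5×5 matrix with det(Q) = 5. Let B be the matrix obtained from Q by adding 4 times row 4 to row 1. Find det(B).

5

Adding a multiple of one row to another leaves the determinant unchanged.
det(B) = (1)·(5) = 5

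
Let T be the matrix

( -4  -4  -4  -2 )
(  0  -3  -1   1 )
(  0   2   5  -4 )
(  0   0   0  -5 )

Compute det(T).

The determinant is -260.

Expand along row 4 (it has 3 zeros):
  + (-5) · M_44   where M_44 = det([-4 -4 -4; 0 -3 -1; 0 2 5]) = 52
det = (+1)·(-5)·(52) = -260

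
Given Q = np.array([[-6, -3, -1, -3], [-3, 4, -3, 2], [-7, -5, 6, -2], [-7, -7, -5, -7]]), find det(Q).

The determinant is -167.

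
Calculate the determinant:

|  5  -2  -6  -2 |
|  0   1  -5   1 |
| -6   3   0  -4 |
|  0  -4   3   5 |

Expand along column 1 (it has 2 zeros):
  + (5) · M_11   where M_11 = det([1 -5 1; 3 0 -4; -4 3 5]) = 16
  + (-6) · M_31   where M_31 = det([-2 -6 -2; 1 -5 1; -4 3 5]) = 144
det = (+1)·(5)·(16) + (+1)·(-6)·(144) = -784

-784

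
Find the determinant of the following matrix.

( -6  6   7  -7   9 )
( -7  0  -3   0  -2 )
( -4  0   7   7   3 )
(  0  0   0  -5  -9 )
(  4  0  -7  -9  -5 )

-2928

Expand along column 2 (it has 4 zeros):
  − (6) · M_12   where M_12 = det([-7 -3 0 -2; -4 7 7 3; 0 0 -5 -9; 4 -7 -9 -5]) = 488
det = (-1)·(6)·(488) = -2928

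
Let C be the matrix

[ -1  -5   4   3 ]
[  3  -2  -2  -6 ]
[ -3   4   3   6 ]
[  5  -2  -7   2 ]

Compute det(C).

The determinant is 470.

Expand along row 1:
  + (-1) · M_11   where M_11 = det([-2 -2 -6; 4 3 6; -2 -7 2]) = 76
  − (-5) · M_12   where M_12 = det([3 -2 -6; -3 3 6; 5 -7 2]) = 36
  + (4) · M_13   where M_13 = det([3 -2 -6; -3 4 6; 5 -2 2]) = 72
  − (3) · M_14   where M_14 = det([3 -2 -2; -3 4 3; 5 -2 -7]) = -26
det = (+1)·(-1)·(76) + (-1)·(-5)·(36) + (+1)·(4)·(72) + (-1)·(3)·(-26) = 470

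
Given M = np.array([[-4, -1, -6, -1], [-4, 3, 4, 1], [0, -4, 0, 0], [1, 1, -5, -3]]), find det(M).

Expand along row 3 (it has 3 zeros):
  − (-4) · M_32   where M_32 = det([-4 -6 -1; -4 4 1; 1 -5 -3]) = 78
det = (-1)·(-4)·(78) = 312

The determinant is 312.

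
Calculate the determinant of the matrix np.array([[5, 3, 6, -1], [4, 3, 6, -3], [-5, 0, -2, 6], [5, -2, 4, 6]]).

Expand along row 3 (it has 1 zero):
  + (-5) · M_31   where M_31 = det([3 6 -1; 3 6 -3; -2 4 6]) = 48
  + (-2) · M_33   where M_33 = det([5 3 -1; 4 3 -3; 5 -2 6]) = -34
  − (6) · M_34   where M_34 = det([5 3 6; 4 3 6; 5 -2 4]) = 24
det = (+1)·(-5)·(48) + (+1)·(-2)·(-34) + (-1)·(6)·(24) = -316

-316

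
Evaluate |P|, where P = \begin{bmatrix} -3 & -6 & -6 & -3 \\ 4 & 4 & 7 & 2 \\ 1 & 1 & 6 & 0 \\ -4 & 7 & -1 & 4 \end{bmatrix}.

det(P) = 45

Expand along row 3 (it has 1 zero):
  + (1) · M_31   where M_31 = det([-6 -6 -3; 4 7 2; 7 -1 4]) = -9
  − (1) · M_32   where M_32 = det([-3 -6 -3; 4 7 2; -4 -1 4]) = -18
  + (6) · M_33   where M_33 = det([-3 -6 -3; 4 4 2; -4 7 4]) = 6
det = (+1)·(1)·(-9) + (-1)·(1)·(-18) + (+1)·(6)·(6) = 45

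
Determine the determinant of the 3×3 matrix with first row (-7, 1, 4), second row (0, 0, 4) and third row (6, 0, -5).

The determinant is 24.

Expand along row 2:
  − 4 · |-7 1; 6 0| = −4·(0 − 6) = 24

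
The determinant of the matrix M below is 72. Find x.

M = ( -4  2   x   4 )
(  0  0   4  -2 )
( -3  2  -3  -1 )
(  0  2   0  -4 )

Expanding along the column containing x, det(M) is linear in x: det(M) = (12)·x + (144).
Set (12)·x + (144) = 72  ⇒  (12)·x = -72  ⇒  x = -6.

x = -6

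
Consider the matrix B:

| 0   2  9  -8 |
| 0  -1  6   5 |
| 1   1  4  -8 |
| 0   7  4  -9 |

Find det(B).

Expand along column 1 (it has 3 zeros):
  + (1) · M_31   where M_31 = det([2 9 -8; -1 6 5; 7 4 -9]) = 454
det = (+1)·(1)·(454) = 454

The determinant is 454.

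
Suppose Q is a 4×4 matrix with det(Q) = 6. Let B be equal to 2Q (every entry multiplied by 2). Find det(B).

For a 4×4 matrix, det(2Q) = 2^4·det(Q) = 16·det(Q).
det(B) = (16)·(6) = 96

96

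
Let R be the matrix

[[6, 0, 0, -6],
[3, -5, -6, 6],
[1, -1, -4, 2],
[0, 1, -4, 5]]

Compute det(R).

|R| = 384

Expand along row 1 (it has 2 zeros):
  + (6) · M_11   where M_11 = det([-5 -6 6; -1 -4 2; 1 -4 5]) = 66
  − (-6) · M_14   where M_14 = det([3 -5 -6; 1 -1 -4; 0 1 -4]) = -2
det = (+1)·(6)·(66) + (-1)·(-6)·(-2) = 384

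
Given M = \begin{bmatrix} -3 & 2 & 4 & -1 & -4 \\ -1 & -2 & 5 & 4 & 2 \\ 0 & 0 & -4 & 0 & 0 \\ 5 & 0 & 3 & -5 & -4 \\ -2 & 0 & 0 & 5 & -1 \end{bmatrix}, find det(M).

Expand along row 3 (it has 4 zeros):
  + (-4) · M_33   where M_33 = det([-3 2 -1 -4; -1 -2 4 2; 5 0 -5 -4; -2 0 5 -1]) = 182
det = (+1)·(-4)·(182) = -728

-728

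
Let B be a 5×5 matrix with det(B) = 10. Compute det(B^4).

10000

det(B^4) = (det B)^4 = (10)^4 = 10000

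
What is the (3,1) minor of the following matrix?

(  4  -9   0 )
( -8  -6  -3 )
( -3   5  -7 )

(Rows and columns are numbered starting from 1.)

Delete row 3 and column 1; the remaining 2×2 submatrix is [-9 0; -6 -3].
Its determinant is (-9)·(-3) − 0·(-6) = 27.

27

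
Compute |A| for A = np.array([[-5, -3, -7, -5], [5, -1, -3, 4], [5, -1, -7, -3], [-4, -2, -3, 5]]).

Expand along row 1:
  + (-5) · M_11   where M_11 = det([-1 -3 4; -1 -7 -3; -2 -3 5]) = -33
  − (-3) · M_12   where M_12 = det([5 -3 4; 5 -7 -3; -4 -3 5]) = -353
  + (-7) · M_13   where M_13 = det([5 -1 4; 5 -1 -3; -4 -2 5]) = -98
  − (-5) · M_14   where M_14 = det([5 -1 -3; 5 -1 -7; -4 -2 -3]) = -56
det = (+1)·(-5)·(-33) + (-1)·(-3)·(-353) + (+1)·(-7)·(-98) + (-1)·(-5)·(-56) = -488

|A| = -488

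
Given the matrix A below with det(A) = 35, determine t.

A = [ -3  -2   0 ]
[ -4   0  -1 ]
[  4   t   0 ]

Expanding along the column containing t, det(A) is linear in t: det(A) = (-3)·t + (8).
Set (-3)·t + (8) = 35  ⇒  (-3)·t = 27  ⇒  t = -9.

t = -9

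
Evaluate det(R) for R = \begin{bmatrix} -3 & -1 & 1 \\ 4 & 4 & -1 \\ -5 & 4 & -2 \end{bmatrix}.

|R| = 35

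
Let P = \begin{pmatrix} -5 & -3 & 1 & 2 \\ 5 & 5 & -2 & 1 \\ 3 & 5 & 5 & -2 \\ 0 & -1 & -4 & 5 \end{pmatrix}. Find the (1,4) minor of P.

Delete row 1 and column 4; the remaining 3×3 submatrix is [5 5 -2; 3 5 5; 0 -1 -4].
Its determinant is -9.

The minor is -9.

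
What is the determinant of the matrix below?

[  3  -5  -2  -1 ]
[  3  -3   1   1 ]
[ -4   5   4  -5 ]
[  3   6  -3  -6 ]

Expand along row 1:
  + (3) · M_11   where M_11 = det([-3 1 1; 5 4 -5; 6 -3 -6]) = 78
  − (-5) · M_12   where M_12 = det([3 1 1; -4 4 -5; 3 -3 -6]) = -156
  + (-2) · M_13   where M_13 = det([3 -3 1; -4 5 -5; 3 6 -6]) = 78
  − (-1) · M_14   where M_14 = det([3 -3 1; -4 5 4; 3 6 -3]) = -156
det = (+1)·(3)·(78) + (-1)·(-5)·(-156) + (+1)·(-2)·(78) + (-1)·(-1)·(-156) = -858

-858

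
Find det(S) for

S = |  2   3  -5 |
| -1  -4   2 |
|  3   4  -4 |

-18

Expand along column 1:
  + 2 · |-4 2; 4 -4| = 2·(16 − 8) = 16
  − (-1) · |3 -5; 4 -4| = −(-1)·(-12 − (-20)) = 8
  + 3 · |3 -5; -4 2| = 3·(6 − 20) = -42
Sum: (16) + (8) + (-42) = -18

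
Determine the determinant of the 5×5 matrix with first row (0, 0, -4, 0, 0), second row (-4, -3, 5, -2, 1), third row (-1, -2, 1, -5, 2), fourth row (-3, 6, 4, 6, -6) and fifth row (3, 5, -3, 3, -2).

Expand along row 1 (it has 4 zeros):
  + (-4) · M_13   where M_13 = det([-4 -3 -2 1; -1 -2 -5 2; -3 6 6 -6; 3 5 3 -2]) = -87
det = (+1)·(-4)·(-87) = 348

348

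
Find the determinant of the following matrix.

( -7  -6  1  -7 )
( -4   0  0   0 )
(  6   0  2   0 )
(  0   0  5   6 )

Expand along row 2 (it has 3 zeros):
  − (-4) · M_21   where M_21 = det([-6 1 -7; 0 2 0; 0 5 6]) = -72
det = (-1)·(-4)·(-72) = -288

-288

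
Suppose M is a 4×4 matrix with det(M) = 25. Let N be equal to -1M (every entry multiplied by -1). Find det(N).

det(N) = 25

For a 4×4 matrix, det(-1M) = (-1)^4·det(M) = 1·det(M).
det(N) = (1)·(25) = 25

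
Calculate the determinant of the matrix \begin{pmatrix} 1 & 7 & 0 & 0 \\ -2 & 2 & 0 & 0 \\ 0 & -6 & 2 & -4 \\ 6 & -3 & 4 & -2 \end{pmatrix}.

The matrix is block lower-triangular with a 2×2 block and a 2×2 block on the diagonal, so its determinant equals the product of the determinants of the diagonal blocks.
det of the 2×2 block = 16
det of the 2×2 block = 12
det = (16)·(12) = 192

The determinant is 192.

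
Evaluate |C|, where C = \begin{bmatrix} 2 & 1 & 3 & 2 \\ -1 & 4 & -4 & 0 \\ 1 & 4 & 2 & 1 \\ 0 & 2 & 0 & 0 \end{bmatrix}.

The determinant is -2.

Expand along row 4 (it has 3 zeros):
  + (2) · M_42   where M_42 = det([2 3 2; -1 -4 0; 1 2 1]) = -1
det = (+1)·(2)·(-1) = -2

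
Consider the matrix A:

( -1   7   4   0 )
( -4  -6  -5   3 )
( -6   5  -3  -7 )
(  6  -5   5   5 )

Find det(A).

|A| = 980

Expand along row 1 (it has 1 zero):
  + (-1) · M_11   where M_11 = det([-6 -5 3; 5 -3 -7; -5 5 5]) = -140
  − (7) · M_12   where M_12 = det([-4 -5 3; -6 -3 -7; 6 5 5]) = -56
  + (4) · M_13   where M_13 = det([-4 -6 3; -6 5 -7; 6 -5 5]) = 112
det = (+1)·(-1)·(-140) + (-1)·(7)·(-56) + (+1)·(4)·(112) = 980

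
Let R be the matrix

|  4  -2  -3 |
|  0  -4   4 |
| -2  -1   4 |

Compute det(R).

-8

Expand along column 1:
  + 4 · |-4 4; -1 4| = 4·(-16 − (-4)) = -48
  + (-2) · |-2 -3; -4 4| = (-2)·(-8 − 12) = 40
Sum: (-48) + (40) = -8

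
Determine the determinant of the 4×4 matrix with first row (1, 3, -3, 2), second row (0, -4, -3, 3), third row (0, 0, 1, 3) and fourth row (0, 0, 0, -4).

The matrix is upper triangular, so the determinant is the product of the diagonal entries:
det = (1) · (-4) · (1) · (-4) = 16

The determinant is 16.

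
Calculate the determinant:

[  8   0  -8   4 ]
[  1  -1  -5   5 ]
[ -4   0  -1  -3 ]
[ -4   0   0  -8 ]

Expand along column 2 (it has 3 zeros):
  + (-1) · M_22   where M_22 = det([8 -8 4; -4 -1 -3; -4 0 -8]) = 208
det = (+1)·(-1)·(208) = -208

-208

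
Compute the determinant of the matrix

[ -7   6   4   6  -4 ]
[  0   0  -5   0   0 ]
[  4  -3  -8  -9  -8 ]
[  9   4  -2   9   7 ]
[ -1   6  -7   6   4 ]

The determinant is -18840.

Expand along row 2 (it has 4 zeros):
  − (-5) · M_23   where M_23 = det([-7 6 6 -4; 4 -3 -9 -8; 9 4 9 7; -1 6 6 4]) = -3768
det = (-1)·(-5)·(-3768) = -18840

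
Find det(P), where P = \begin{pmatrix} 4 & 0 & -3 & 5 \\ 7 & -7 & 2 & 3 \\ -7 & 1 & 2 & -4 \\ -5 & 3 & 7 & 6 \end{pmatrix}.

1306

Expand along row 1 (it has 1 zero):
  + (4) · M_11   where M_11 = det([-7 2 3; 1 2 -4; 3 7 6]) = -313
  + (-3) · M_13   where M_13 = det([7 -7 3; -7 1 -4; -5 3 6]) = -356
  − (5) · M_14   where M_14 = det([7 -7 2; -7 1 2; -5 3 7]) = -298
det = (+1)·(4)·(-313) + (+1)·(-3)·(-356) + (-1)·(5)·(-298) = 1306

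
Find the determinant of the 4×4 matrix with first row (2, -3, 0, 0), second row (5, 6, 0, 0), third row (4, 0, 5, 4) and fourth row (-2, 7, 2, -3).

The matrix is block lower-triangular with a 2×2 block and a 2×2 block on the diagonal, so its determinant equals the product of the determinants of the diagonal blocks.
det of the 2×2 block = 27
det of the 2×2 block = -23
det = (27)·(-23) = -621

-621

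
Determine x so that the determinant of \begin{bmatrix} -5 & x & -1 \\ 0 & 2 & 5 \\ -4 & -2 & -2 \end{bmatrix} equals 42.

Expanding along the column containing x, det(B) is linear in x: det(B) = (-20)·x + (-38).
Set (-20)·x + (-38) = 42  ⇒  (-20)·x = 80  ⇒  x = -4.

-4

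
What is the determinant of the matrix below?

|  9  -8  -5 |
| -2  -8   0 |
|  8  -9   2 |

-586

Expand along column 3:
  + (-5) · |-2 -8; 8 -9| = (-5)·(18 − (-64)) = -410
  + 2 · |9 -8; -2 -8| = 2·(-72 − 16) = -176
Sum: (-410) + (-176) = -586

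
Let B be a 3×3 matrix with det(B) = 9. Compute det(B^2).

81

det(B^2) = (det B)^2 = (9)^2 = 81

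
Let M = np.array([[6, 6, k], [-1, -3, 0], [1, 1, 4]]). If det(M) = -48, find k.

Expanding along the column containing k, det(M) is linear in k: det(M) = (2)·k + (-48).
Set (2)·k + (-48) = -48  ⇒  (2)·k = 0  ⇒  k = 0.

0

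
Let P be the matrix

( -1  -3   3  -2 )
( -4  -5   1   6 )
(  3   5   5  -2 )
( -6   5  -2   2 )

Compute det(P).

Expand along row 1:
  + (-1) · M_11   where M_11 = det([-5 1 6; 5 5 -2; 5 -2 2]) = -260
  − (-3) · M_12   where M_12 = det([-4 1 6; 3 5 -2; -6 -2 2]) = 126
  + (3) · M_13   where M_13 = det([-4 -5 6; 3 5 -2; -6 5 2]) = 160
  − (-2) · M_14   where M_14 = det([-4 -5 1; 3 5 5; -6 5 -2]) = 305
det = (+1)·(-1)·(-260) + (-1)·(-3)·(126) + (+1)·(3)·(160) + (-1)·(-2)·(305) = 1728

|P| = 1728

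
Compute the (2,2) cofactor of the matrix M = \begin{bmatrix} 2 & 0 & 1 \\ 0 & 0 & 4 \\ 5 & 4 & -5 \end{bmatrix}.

Delete row 2 and column 2; the remaining 2×2 submatrix is [2 1; 5 -5].
Its determinant is 2·(-5) − 1·5 = -15.
The cofactor carries sign (−1)^(2+2) = +1, so C_{2,2} = +(-15) = -15.

-15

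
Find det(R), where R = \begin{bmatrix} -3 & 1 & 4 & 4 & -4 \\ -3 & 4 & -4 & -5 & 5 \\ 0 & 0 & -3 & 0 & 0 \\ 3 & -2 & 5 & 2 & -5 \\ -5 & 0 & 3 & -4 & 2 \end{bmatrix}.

The determinant is -1431.

Expand along row 3 (it has 4 zeros):
  + (-3) · M_33   where M_33 = det([-3 1 4 -4; -3 4 -5 5; 3 -2 2 -5; -5 0 -4 2]) = 477
det = (+1)·(-3)·(477) = -1431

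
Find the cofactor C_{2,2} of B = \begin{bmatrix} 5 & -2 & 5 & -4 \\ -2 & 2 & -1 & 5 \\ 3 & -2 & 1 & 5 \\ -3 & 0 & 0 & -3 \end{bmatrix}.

Delete row 2 and column 2; the remaining 3×3 submatrix is [5 5 -4; 3 1 5; -3 0 -3].
Its determinant is -57.
The cofactor carries sign (−1)^(2+2) = +1, so C_{2,2} = +(-57) = -57.

The cofactor is -57.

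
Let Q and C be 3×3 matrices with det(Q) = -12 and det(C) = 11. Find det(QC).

det(QC) = det(Q)·det(C) = (-12)·(11) = -132

det(QC) = -132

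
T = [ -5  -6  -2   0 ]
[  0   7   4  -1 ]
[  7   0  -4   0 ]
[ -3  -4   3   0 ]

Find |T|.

The determinant is -190.

Expand along column 4 (it has 3 zeros):
  + (-1) · M_24   where M_24 = det([-5 -6 -2; 7 0 -4; -3 -4 3]) = 190
det = (+1)·(-1)·(190) = -190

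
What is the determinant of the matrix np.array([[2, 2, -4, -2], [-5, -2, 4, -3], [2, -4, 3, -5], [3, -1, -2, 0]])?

The determinant is -226.

Expand along row 4 (it has 1 zero):
  − (3) · M_41   where M_41 = det([2 -4 -2; -2 4 -3; -4 3 -5]) = -50
  + (-1) · M_42   where M_42 = det([2 -4 -2; -5 4 -3; 2 3 -5]) = 148
  − (-2) · M_43   where M_43 = det([2 2 -2; -5 -2 -3; 2 -4 -5]) = -114
det = (-1)·(3)·(-50) + (+1)·(-1)·(148) + (-1)·(-2)·(-114) = -226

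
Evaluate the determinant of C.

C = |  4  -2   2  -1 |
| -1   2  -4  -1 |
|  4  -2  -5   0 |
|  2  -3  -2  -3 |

Expand along row 3 (it has 1 zero):
  + (4) · M_31   where M_31 = det([-2 2 -1; 2 -4 -1; -3 -2 -3]) = 14
  − (-2) · M_32   where M_32 = det([4 2 -1; -1 -4 -1; 2 -2 -3]) = 20
  + (-5) · M_33   where M_33 = det([4 -2 -1; -1 2 -1; 2 -3 -3]) = -25
det = (+1)·(4)·(14) + (-1)·(-2)·(20) + (+1)·(-5)·(-25) = 221

|C| = 221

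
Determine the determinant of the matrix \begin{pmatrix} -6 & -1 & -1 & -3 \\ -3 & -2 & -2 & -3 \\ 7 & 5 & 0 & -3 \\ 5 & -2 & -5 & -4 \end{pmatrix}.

-114

Expand along row 3 (it has 1 zero):
  + (7) · M_31   where M_31 = det([-1 -1 -3; -2 -2 -3; -2 -5 -4]) = -9
  − (5) · M_32   where M_32 = det([-6 -1 -3; -3 -2 -3; 5 -5 -4]) = -6
  − (-3) · M_34   where M_34 = det([-6 -1 -1; -3 -2 -2; 5 -2 -5]) = -27
det = (+1)·(7)·(-9) + (-1)·(5)·(-6) + (-1)·(-3)·(-27) = -114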